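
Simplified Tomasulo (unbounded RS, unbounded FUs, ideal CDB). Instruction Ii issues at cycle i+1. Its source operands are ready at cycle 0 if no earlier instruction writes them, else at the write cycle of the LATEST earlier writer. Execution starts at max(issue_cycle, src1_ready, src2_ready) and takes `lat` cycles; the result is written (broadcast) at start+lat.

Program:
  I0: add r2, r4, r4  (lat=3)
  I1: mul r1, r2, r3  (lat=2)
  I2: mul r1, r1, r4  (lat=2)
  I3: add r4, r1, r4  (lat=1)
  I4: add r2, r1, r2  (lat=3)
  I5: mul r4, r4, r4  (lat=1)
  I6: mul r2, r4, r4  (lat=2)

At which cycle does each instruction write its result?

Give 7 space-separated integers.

I0 add r2: issue@1 deps=(None,None) exec_start@1 write@4
I1 mul r1: issue@2 deps=(0,None) exec_start@4 write@6
I2 mul r1: issue@3 deps=(1,None) exec_start@6 write@8
I3 add r4: issue@4 deps=(2,None) exec_start@8 write@9
I4 add r2: issue@5 deps=(2,0) exec_start@8 write@11
I5 mul r4: issue@6 deps=(3,3) exec_start@9 write@10
I6 mul r2: issue@7 deps=(5,5) exec_start@10 write@12

Answer: 4 6 8 9 11 10 12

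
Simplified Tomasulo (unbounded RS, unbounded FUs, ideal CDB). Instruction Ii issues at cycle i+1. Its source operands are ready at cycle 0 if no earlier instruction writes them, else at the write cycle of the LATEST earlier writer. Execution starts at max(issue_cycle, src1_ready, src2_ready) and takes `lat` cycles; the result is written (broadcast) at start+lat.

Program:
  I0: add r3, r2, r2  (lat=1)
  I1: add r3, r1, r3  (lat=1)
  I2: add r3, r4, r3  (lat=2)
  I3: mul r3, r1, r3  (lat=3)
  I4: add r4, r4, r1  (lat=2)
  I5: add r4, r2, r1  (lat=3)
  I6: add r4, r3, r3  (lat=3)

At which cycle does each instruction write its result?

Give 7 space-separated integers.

I0 add r3: issue@1 deps=(None,None) exec_start@1 write@2
I1 add r3: issue@2 deps=(None,0) exec_start@2 write@3
I2 add r3: issue@3 deps=(None,1) exec_start@3 write@5
I3 mul r3: issue@4 deps=(None,2) exec_start@5 write@8
I4 add r4: issue@5 deps=(None,None) exec_start@5 write@7
I5 add r4: issue@6 deps=(None,None) exec_start@6 write@9
I6 add r4: issue@7 deps=(3,3) exec_start@8 write@11

Answer: 2 3 5 8 7 9 11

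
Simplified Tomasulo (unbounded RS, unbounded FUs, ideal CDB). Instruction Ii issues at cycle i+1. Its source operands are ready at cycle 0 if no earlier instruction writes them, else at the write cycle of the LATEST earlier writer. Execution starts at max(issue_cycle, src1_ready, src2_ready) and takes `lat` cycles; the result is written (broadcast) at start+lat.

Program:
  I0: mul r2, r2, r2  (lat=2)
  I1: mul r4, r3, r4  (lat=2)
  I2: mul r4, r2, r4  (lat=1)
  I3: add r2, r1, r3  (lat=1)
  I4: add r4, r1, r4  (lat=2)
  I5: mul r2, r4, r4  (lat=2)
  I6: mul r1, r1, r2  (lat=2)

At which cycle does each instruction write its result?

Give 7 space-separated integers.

I0 mul r2: issue@1 deps=(None,None) exec_start@1 write@3
I1 mul r4: issue@2 deps=(None,None) exec_start@2 write@4
I2 mul r4: issue@3 deps=(0,1) exec_start@4 write@5
I3 add r2: issue@4 deps=(None,None) exec_start@4 write@5
I4 add r4: issue@5 deps=(None,2) exec_start@5 write@7
I5 mul r2: issue@6 deps=(4,4) exec_start@7 write@9
I6 mul r1: issue@7 deps=(None,5) exec_start@9 write@11

Answer: 3 4 5 5 7 9 11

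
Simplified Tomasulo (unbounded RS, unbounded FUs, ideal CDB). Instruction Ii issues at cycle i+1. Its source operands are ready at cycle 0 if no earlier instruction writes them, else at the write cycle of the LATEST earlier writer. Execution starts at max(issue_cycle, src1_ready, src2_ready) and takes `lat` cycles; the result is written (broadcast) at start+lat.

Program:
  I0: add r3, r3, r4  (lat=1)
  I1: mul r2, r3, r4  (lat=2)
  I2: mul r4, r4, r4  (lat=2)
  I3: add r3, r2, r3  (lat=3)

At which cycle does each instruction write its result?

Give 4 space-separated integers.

Answer: 2 4 5 7

Derivation:
I0 add r3: issue@1 deps=(None,None) exec_start@1 write@2
I1 mul r2: issue@2 deps=(0,None) exec_start@2 write@4
I2 mul r4: issue@3 deps=(None,None) exec_start@3 write@5
I3 add r3: issue@4 deps=(1,0) exec_start@4 write@7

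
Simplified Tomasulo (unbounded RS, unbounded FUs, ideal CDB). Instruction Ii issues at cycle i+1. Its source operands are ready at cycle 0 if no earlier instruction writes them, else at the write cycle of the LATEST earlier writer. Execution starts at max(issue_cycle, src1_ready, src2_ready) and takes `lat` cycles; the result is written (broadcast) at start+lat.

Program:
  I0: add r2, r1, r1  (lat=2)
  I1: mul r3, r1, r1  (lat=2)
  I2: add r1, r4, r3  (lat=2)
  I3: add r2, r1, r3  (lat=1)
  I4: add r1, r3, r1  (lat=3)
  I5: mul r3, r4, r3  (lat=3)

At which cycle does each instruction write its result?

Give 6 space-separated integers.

I0 add r2: issue@1 deps=(None,None) exec_start@1 write@3
I1 mul r3: issue@2 deps=(None,None) exec_start@2 write@4
I2 add r1: issue@3 deps=(None,1) exec_start@4 write@6
I3 add r2: issue@4 deps=(2,1) exec_start@6 write@7
I4 add r1: issue@5 deps=(1,2) exec_start@6 write@9
I5 mul r3: issue@6 deps=(None,1) exec_start@6 write@9

Answer: 3 4 6 7 9 9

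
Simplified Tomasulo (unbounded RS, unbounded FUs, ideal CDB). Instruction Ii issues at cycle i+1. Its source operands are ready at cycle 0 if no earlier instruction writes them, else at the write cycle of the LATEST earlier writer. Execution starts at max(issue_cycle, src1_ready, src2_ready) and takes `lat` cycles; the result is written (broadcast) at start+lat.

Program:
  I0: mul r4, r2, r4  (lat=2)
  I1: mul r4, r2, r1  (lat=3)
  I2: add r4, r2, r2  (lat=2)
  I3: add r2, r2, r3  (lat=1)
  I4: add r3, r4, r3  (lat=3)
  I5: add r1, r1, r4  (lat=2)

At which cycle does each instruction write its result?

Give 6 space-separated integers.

I0 mul r4: issue@1 deps=(None,None) exec_start@1 write@3
I1 mul r4: issue@2 deps=(None,None) exec_start@2 write@5
I2 add r4: issue@3 deps=(None,None) exec_start@3 write@5
I3 add r2: issue@4 deps=(None,None) exec_start@4 write@5
I4 add r3: issue@5 deps=(2,None) exec_start@5 write@8
I5 add r1: issue@6 deps=(None,2) exec_start@6 write@8

Answer: 3 5 5 5 8 8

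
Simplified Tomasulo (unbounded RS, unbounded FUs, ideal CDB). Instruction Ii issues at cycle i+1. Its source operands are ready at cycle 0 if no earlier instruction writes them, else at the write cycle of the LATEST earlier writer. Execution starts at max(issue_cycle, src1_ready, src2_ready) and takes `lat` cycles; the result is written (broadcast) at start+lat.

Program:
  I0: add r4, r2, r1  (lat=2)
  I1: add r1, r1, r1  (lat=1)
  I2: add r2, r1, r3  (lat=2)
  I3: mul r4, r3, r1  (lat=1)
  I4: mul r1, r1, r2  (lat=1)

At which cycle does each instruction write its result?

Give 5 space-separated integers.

Answer: 3 3 5 5 6

Derivation:
I0 add r4: issue@1 deps=(None,None) exec_start@1 write@3
I1 add r1: issue@2 deps=(None,None) exec_start@2 write@3
I2 add r2: issue@3 deps=(1,None) exec_start@3 write@5
I3 mul r4: issue@4 deps=(None,1) exec_start@4 write@5
I4 mul r1: issue@5 deps=(1,2) exec_start@5 write@6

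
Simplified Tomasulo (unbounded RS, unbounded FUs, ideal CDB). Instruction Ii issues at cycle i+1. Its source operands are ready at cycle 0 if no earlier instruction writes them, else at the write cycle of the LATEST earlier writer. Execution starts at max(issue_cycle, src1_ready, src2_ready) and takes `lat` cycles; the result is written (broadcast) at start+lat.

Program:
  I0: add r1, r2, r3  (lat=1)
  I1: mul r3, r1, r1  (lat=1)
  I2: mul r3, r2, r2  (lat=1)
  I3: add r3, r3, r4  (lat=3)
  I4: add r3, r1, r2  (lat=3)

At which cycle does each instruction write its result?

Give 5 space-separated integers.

Answer: 2 3 4 7 8

Derivation:
I0 add r1: issue@1 deps=(None,None) exec_start@1 write@2
I1 mul r3: issue@2 deps=(0,0) exec_start@2 write@3
I2 mul r3: issue@3 deps=(None,None) exec_start@3 write@4
I3 add r3: issue@4 deps=(2,None) exec_start@4 write@7
I4 add r3: issue@5 deps=(0,None) exec_start@5 write@8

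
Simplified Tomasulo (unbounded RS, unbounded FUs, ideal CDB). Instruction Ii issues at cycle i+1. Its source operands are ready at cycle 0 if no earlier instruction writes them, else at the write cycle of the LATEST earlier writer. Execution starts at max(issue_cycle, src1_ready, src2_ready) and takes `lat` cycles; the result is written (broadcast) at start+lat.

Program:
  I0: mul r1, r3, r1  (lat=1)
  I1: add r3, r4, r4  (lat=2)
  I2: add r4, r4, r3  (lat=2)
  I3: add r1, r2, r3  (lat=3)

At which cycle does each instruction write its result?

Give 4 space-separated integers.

I0 mul r1: issue@1 deps=(None,None) exec_start@1 write@2
I1 add r3: issue@2 deps=(None,None) exec_start@2 write@4
I2 add r4: issue@3 deps=(None,1) exec_start@4 write@6
I3 add r1: issue@4 deps=(None,1) exec_start@4 write@7

Answer: 2 4 6 7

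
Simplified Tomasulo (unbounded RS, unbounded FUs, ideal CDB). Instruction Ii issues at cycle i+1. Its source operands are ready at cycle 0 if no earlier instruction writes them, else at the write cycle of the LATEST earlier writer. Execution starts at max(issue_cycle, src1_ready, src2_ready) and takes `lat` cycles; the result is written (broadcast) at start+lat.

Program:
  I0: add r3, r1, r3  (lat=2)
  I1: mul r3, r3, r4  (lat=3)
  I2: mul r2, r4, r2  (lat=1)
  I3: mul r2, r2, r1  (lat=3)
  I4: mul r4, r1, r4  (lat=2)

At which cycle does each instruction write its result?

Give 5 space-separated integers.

I0 add r3: issue@1 deps=(None,None) exec_start@1 write@3
I1 mul r3: issue@2 deps=(0,None) exec_start@3 write@6
I2 mul r2: issue@3 deps=(None,None) exec_start@3 write@4
I3 mul r2: issue@4 deps=(2,None) exec_start@4 write@7
I4 mul r4: issue@5 deps=(None,None) exec_start@5 write@7

Answer: 3 6 4 7 7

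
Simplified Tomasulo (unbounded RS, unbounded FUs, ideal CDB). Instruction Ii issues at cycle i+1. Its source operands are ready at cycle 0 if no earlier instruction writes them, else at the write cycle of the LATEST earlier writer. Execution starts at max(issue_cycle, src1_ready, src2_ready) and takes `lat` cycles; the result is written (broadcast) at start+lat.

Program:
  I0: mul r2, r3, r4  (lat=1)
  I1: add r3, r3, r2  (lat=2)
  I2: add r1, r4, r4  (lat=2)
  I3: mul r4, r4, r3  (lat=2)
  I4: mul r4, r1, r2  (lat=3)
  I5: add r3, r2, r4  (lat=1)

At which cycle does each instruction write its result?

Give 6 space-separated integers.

I0 mul r2: issue@1 deps=(None,None) exec_start@1 write@2
I1 add r3: issue@2 deps=(None,0) exec_start@2 write@4
I2 add r1: issue@3 deps=(None,None) exec_start@3 write@5
I3 mul r4: issue@4 deps=(None,1) exec_start@4 write@6
I4 mul r4: issue@5 deps=(2,0) exec_start@5 write@8
I5 add r3: issue@6 deps=(0,4) exec_start@8 write@9

Answer: 2 4 5 6 8 9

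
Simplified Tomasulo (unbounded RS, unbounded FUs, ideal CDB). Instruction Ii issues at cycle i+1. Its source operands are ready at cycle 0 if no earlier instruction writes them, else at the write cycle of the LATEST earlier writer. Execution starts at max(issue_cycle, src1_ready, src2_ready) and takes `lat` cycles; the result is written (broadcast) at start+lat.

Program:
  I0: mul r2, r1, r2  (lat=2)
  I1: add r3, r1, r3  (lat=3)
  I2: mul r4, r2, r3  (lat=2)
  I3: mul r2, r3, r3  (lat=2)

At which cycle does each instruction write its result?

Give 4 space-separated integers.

I0 mul r2: issue@1 deps=(None,None) exec_start@1 write@3
I1 add r3: issue@2 deps=(None,None) exec_start@2 write@5
I2 mul r4: issue@3 deps=(0,1) exec_start@5 write@7
I3 mul r2: issue@4 deps=(1,1) exec_start@5 write@7

Answer: 3 5 7 7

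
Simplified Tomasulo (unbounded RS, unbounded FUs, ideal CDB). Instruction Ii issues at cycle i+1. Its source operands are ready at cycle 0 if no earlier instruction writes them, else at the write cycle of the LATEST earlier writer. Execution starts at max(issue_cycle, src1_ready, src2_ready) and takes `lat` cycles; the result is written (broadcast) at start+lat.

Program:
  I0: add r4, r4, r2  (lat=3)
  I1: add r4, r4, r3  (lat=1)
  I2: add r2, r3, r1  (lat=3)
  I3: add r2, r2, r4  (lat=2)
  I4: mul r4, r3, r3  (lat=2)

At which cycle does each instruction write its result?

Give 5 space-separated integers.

I0 add r4: issue@1 deps=(None,None) exec_start@1 write@4
I1 add r4: issue@2 deps=(0,None) exec_start@4 write@5
I2 add r2: issue@3 deps=(None,None) exec_start@3 write@6
I3 add r2: issue@4 deps=(2,1) exec_start@6 write@8
I4 mul r4: issue@5 deps=(None,None) exec_start@5 write@7

Answer: 4 5 6 8 7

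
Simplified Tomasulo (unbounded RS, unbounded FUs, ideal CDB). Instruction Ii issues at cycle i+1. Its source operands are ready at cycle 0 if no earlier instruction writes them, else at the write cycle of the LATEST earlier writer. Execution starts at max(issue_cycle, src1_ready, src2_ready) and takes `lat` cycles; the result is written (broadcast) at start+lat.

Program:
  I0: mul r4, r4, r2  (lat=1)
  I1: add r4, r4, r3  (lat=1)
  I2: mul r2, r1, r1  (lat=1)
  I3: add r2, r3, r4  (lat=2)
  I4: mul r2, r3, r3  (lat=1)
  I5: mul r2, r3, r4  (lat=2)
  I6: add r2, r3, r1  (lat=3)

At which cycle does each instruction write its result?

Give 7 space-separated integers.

Answer: 2 3 4 6 6 8 10

Derivation:
I0 mul r4: issue@1 deps=(None,None) exec_start@1 write@2
I1 add r4: issue@2 deps=(0,None) exec_start@2 write@3
I2 mul r2: issue@3 deps=(None,None) exec_start@3 write@4
I3 add r2: issue@4 deps=(None,1) exec_start@4 write@6
I4 mul r2: issue@5 deps=(None,None) exec_start@5 write@6
I5 mul r2: issue@6 deps=(None,1) exec_start@6 write@8
I6 add r2: issue@7 deps=(None,None) exec_start@7 write@10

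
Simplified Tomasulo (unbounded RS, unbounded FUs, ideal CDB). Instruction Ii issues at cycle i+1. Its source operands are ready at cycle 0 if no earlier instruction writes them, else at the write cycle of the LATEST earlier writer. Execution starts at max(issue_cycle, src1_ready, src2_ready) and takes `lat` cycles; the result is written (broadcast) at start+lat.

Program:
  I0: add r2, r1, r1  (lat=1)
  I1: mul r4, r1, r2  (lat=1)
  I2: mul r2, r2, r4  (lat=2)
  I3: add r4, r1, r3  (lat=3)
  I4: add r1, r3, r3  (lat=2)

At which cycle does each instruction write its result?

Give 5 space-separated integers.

I0 add r2: issue@1 deps=(None,None) exec_start@1 write@2
I1 mul r4: issue@2 deps=(None,0) exec_start@2 write@3
I2 mul r2: issue@3 deps=(0,1) exec_start@3 write@5
I3 add r4: issue@4 deps=(None,None) exec_start@4 write@7
I4 add r1: issue@5 deps=(None,None) exec_start@5 write@7

Answer: 2 3 5 7 7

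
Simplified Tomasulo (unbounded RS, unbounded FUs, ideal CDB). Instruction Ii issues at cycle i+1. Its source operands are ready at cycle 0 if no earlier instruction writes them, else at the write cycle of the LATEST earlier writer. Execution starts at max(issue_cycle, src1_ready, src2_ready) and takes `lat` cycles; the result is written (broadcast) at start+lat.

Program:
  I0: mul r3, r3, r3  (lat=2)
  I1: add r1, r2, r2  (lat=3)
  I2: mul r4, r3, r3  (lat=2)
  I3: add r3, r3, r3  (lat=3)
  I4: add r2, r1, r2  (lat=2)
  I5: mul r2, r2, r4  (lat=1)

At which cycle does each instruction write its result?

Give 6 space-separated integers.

Answer: 3 5 5 7 7 8

Derivation:
I0 mul r3: issue@1 deps=(None,None) exec_start@1 write@3
I1 add r1: issue@2 deps=(None,None) exec_start@2 write@5
I2 mul r4: issue@3 deps=(0,0) exec_start@3 write@5
I3 add r3: issue@4 deps=(0,0) exec_start@4 write@7
I4 add r2: issue@5 deps=(1,None) exec_start@5 write@7
I5 mul r2: issue@6 deps=(4,2) exec_start@7 write@8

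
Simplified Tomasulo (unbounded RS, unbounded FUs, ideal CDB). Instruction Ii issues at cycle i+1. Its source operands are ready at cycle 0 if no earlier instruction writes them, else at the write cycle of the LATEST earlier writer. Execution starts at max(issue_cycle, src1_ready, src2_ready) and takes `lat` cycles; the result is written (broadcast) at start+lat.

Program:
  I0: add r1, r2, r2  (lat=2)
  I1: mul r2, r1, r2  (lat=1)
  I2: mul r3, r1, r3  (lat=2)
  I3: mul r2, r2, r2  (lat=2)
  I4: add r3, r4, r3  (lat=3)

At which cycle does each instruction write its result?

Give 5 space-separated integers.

I0 add r1: issue@1 deps=(None,None) exec_start@1 write@3
I1 mul r2: issue@2 deps=(0,None) exec_start@3 write@4
I2 mul r3: issue@3 deps=(0,None) exec_start@3 write@5
I3 mul r2: issue@4 deps=(1,1) exec_start@4 write@6
I4 add r3: issue@5 deps=(None,2) exec_start@5 write@8

Answer: 3 4 5 6 8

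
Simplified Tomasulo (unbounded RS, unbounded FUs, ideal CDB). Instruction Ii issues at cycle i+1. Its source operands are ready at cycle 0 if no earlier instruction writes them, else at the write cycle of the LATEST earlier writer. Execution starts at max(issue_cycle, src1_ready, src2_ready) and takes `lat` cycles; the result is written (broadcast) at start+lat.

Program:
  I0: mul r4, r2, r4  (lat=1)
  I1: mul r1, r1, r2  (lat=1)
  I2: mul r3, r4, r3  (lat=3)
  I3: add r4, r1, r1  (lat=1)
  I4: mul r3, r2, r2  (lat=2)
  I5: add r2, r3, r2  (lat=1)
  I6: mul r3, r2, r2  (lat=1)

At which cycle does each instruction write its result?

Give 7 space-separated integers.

Answer: 2 3 6 5 7 8 9

Derivation:
I0 mul r4: issue@1 deps=(None,None) exec_start@1 write@2
I1 mul r1: issue@2 deps=(None,None) exec_start@2 write@3
I2 mul r3: issue@3 deps=(0,None) exec_start@3 write@6
I3 add r4: issue@4 deps=(1,1) exec_start@4 write@5
I4 mul r3: issue@5 deps=(None,None) exec_start@5 write@7
I5 add r2: issue@6 deps=(4,None) exec_start@7 write@8
I6 mul r3: issue@7 deps=(5,5) exec_start@8 write@9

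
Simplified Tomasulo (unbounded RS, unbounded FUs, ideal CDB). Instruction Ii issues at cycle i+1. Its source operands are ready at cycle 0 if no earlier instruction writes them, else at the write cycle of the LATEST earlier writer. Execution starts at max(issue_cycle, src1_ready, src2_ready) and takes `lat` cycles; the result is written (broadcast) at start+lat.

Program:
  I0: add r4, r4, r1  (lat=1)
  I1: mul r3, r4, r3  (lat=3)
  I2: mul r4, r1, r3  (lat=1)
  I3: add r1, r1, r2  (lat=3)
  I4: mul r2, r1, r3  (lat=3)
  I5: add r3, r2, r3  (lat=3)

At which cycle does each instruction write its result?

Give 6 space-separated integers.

I0 add r4: issue@1 deps=(None,None) exec_start@1 write@2
I1 mul r3: issue@2 deps=(0,None) exec_start@2 write@5
I2 mul r4: issue@3 deps=(None,1) exec_start@5 write@6
I3 add r1: issue@4 deps=(None,None) exec_start@4 write@7
I4 mul r2: issue@5 deps=(3,1) exec_start@7 write@10
I5 add r3: issue@6 deps=(4,1) exec_start@10 write@13

Answer: 2 5 6 7 10 13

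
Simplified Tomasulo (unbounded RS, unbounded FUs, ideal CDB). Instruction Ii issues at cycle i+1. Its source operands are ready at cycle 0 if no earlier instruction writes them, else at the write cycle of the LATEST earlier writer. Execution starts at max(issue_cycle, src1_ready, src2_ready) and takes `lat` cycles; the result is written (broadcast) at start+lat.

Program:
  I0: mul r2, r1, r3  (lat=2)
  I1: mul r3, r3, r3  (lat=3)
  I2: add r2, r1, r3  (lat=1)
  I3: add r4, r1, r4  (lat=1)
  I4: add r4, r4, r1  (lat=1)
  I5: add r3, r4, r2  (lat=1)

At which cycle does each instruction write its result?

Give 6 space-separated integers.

Answer: 3 5 6 5 6 7

Derivation:
I0 mul r2: issue@1 deps=(None,None) exec_start@1 write@3
I1 mul r3: issue@2 deps=(None,None) exec_start@2 write@5
I2 add r2: issue@3 deps=(None,1) exec_start@5 write@6
I3 add r4: issue@4 deps=(None,None) exec_start@4 write@5
I4 add r4: issue@5 deps=(3,None) exec_start@5 write@6
I5 add r3: issue@6 deps=(4,2) exec_start@6 write@7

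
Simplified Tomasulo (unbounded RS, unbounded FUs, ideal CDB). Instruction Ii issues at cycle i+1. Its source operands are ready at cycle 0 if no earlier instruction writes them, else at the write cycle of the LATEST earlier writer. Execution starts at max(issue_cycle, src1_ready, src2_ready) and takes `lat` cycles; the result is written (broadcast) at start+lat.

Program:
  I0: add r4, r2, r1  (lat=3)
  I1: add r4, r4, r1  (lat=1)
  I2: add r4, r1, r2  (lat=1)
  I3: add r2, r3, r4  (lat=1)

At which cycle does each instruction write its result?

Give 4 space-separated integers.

I0 add r4: issue@1 deps=(None,None) exec_start@1 write@4
I1 add r4: issue@2 deps=(0,None) exec_start@4 write@5
I2 add r4: issue@3 deps=(None,None) exec_start@3 write@4
I3 add r2: issue@4 deps=(None,2) exec_start@4 write@5

Answer: 4 5 4 5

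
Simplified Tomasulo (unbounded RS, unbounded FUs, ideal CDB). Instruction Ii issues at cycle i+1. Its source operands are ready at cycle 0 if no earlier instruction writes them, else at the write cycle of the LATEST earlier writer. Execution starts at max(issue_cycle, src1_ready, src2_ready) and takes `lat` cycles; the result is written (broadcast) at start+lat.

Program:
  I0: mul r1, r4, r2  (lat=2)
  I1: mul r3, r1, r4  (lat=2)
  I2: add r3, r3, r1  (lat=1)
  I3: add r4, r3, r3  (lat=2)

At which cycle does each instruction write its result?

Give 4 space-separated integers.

I0 mul r1: issue@1 deps=(None,None) exec_start@1 write@3
I1 mul r3: issue@2 deps=(0,None) exec_start@3 write@5
I2 add r3: issue@3 deps=(1,0) exec_start@5 write@6
I3 add r4: issue@4 deps=(2,2) exec_start@6 write@8

Answer: 3 5 6 8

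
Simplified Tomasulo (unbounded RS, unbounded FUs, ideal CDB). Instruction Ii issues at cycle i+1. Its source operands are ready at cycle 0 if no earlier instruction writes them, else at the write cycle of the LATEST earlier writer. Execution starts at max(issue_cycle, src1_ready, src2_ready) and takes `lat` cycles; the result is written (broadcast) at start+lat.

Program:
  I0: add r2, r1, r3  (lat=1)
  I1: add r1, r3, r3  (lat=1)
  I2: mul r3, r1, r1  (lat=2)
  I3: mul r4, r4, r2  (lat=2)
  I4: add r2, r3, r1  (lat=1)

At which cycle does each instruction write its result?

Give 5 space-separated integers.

Answer: 2 3 5 6 6

Derivation:
I0 add r2: issue@1 deps=(None,None) exec_start@1 write@2
I1 add r1: issue@2 deps=(None,None) exec_start@2 write@3
I2 mul r3: issue@3 deps=(1,1) exec_start@3 write@5
I3 mul r4: issue@4 deps=(None,0) exec_start@4 write@6
I4 add r2: issue@5 deps=(2,1) exec_start@5 write@6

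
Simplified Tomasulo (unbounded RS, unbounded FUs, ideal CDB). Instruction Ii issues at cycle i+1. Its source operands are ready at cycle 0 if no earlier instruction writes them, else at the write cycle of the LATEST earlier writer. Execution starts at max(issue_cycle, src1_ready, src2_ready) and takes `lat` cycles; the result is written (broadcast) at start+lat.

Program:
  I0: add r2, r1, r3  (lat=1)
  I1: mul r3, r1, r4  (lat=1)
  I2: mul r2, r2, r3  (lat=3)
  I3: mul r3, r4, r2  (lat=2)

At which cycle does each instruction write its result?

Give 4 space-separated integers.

Answer: 2 3 6 8

Derivation:
I0 add r2: issue@1 deps=(None,None) exec_start@1 write@2
I1 mul r3: issue@2 deps=(None,None) exec_start@2 write@3
I2 mul r2: issue@3 deps=(0,1) exec_start@3 write@6
I3 mul r3: issue@4 deps=(None,2) exec_start@6 write@8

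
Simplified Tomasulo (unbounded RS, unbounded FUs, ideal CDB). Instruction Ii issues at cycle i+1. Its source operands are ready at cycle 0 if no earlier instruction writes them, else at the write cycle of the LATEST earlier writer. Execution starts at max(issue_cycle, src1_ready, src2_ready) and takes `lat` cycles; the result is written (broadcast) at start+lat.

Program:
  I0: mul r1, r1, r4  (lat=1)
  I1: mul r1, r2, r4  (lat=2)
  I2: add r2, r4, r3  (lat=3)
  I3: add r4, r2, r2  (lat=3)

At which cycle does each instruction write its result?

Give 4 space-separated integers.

Answer: 2 4 6 9

Derivation:
I0 mul r1: issue@1 deps=(None,None) exec_start@1 write@2
I1 mul r1: issue@2 deps=(None,None) exec_start@2 write@4
I2 add r2: issue@3 deps=(None,None) exec_start@3 write@6
I3 add r4: issue@4 deps=(2,2) exec_start@6 write@9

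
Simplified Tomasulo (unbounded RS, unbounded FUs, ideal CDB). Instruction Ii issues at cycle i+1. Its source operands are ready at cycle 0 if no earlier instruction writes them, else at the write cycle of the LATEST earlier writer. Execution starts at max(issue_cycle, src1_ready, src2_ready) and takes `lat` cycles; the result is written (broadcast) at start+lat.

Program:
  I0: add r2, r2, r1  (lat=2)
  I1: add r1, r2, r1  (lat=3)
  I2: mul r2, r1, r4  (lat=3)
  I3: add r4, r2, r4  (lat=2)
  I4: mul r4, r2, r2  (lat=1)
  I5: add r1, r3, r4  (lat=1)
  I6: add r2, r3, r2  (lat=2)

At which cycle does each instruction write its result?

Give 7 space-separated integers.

Answer: 3 6 9 11 10 11 11

Derivation:
I0 add r2: issue@1 deps=(None,None) exec_start@1 write@3
I1 add r1: issue@2 deps=(0,None) exec_start@3 write@6
I2 mul r2: issue@3 deps=(1,None) exec_start@6 write@9
I3 add r4: issue@4 deps=(2,None) exec_start@9 write@11
I4 mul r4: issue@5 deps=(2,2) exec_start@9 write@10
I5 add r1: issue@6 deps=(None,4) exec_start@10 write@11
I6 add r2: issue@7 deps=(None,2) exec_start@9 write@11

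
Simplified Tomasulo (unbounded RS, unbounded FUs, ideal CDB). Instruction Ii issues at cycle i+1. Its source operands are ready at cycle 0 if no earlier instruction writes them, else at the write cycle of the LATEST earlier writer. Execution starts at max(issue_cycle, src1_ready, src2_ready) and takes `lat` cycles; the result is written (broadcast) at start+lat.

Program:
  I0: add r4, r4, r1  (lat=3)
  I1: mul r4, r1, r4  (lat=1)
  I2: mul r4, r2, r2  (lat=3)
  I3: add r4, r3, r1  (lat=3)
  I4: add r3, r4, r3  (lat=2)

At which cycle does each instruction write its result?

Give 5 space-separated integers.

I0 add r4: issue@1 deps=(None,None) exec_start@1 write@4
I1 mul r4: issue@2 deps=(None,0) exec_start@4 write@5
I2 mul r4: issue@3 deps=(None,None) exec_start@3 write@6
I3 add r4: issue@4 deps=(None,None) exec_start@4 write@7
I4 add r3: issue@5 deps=(3,None) exec_start@7 write@9

Answer: 4 5 6 7 9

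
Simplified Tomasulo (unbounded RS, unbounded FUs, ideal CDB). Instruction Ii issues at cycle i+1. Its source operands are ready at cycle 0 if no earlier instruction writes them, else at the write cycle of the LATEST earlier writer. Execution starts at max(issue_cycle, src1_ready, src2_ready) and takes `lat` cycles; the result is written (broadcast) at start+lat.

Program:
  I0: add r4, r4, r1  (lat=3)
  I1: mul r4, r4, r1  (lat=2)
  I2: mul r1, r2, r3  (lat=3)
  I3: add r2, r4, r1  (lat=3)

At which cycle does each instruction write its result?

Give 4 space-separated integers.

I0 add r4: issue@1 deps=(None,None) exec_start@1 write@4
I1 mul r4: issue@2 deps=(0,None) exec_start@4 write@6
I2 mul r1: issue@3 deps=(None,None) exec_start@3 write@6
I3 add r2: issue@4 deps=(1,2) exec_start@6 write@9

Answer: 4 6 6 9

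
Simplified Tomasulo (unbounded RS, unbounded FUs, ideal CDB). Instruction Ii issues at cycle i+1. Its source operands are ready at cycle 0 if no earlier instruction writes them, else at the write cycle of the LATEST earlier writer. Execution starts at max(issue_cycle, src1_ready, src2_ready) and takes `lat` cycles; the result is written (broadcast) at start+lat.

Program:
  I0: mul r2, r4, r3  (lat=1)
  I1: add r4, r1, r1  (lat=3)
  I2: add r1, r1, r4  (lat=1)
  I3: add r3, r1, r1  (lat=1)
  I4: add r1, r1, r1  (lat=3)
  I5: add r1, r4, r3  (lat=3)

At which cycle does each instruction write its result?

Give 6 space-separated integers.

Answer: 2 5 6 7 9 10

Derivation:
I0 mul r2: issue@1 deps=(None,None) exec_start@1 write@2
I1 add r4: issue@2 deps=(None,None) exec_start@2 write@5
I2 add r1: issue@3 deps=(None,1) exec_start@5 write@6
I3 add r3: issue@4 deps=(2,2) exec_start@6 write@7
I4 add r1: issue@5 deps=(2,2) exec_start@6 write@9
I5 add r1: issue@6 deps=(1,3) exec_start@7 write@10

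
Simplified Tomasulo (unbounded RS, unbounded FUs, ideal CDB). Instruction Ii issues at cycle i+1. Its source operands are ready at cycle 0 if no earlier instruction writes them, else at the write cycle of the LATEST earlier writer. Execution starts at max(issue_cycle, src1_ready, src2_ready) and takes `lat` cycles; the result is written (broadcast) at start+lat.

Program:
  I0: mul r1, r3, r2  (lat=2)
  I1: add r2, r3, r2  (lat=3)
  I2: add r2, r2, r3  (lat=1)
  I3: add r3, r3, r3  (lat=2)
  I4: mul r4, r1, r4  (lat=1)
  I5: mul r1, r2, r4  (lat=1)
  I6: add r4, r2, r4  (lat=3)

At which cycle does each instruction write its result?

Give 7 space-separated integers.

Answer: 3 5 6 6 6 7 10

Derivation:
I0 mul r1: issue@1 deps=(None,None) exec_start@1 write@3
I1 add r2: issue@2 deps=(None,None) exec_start@2 write@5
I2 add r2: issue@3 deps=(1,None) exec_start@5 write@6
I3 add r3: issue@4 deps=(None,None) exec_start@4 write@6
I4 mul r4: issue@5 deps=(0,None) exec_start@5 write@6
I5 mul r1: issue@6 deps=(2,4) exec_start@6 write@7
I6 add r4: issue@7 deps=(2,4) exec_start@7 write@10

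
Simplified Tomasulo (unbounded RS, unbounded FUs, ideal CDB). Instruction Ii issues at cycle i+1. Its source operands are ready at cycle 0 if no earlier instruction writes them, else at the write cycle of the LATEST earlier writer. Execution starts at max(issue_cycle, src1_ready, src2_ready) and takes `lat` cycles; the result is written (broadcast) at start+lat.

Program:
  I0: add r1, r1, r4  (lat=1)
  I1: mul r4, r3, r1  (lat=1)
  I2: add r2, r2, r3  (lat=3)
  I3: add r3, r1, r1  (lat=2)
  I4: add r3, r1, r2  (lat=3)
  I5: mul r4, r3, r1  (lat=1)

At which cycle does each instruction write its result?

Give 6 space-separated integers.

I0 add r1: issue@1 deps=(None,None) exec_start@1 write@2
I1 mul r4: issue@2 deps=(None,0) exec_start@2 write@3
I2 add r2: issue@3 deps=(None,None) exec_start@3 write@6
I3 add r3: issue@4 deps=(0,0) exec_start@4 write@6
I4 add r3: issue@5 deps=(0,2) exec_start@6 write@9
I5 mul r4: issue@6 deps=(4,0) exec_start@9 write@10

Answer: 2 3 6 6 9 10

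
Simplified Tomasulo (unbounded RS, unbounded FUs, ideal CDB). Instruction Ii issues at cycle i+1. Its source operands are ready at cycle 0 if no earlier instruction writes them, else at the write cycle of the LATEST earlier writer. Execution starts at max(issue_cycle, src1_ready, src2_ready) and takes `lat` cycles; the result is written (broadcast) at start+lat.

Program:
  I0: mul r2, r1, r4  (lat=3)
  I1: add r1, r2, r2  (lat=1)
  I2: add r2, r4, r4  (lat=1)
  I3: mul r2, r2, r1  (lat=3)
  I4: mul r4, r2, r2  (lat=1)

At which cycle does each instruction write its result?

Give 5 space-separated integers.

Answer: 4 5 4 8 9

Derivation:
I0 mul r2: issue@1 deps=(None,None) exec_start@1 write@4
I1 add r1: issue@2 deps=(0,0) exec_start@4 write@5
I2 add r2: issue@3 deps=(None,None) exec_start@3 write@4
I3 mul r2: issue@4 deps=(2,1) exec_start@5 write@8
I4 mul r4: issue@5 deps=(3,3) exec_start@8 write@9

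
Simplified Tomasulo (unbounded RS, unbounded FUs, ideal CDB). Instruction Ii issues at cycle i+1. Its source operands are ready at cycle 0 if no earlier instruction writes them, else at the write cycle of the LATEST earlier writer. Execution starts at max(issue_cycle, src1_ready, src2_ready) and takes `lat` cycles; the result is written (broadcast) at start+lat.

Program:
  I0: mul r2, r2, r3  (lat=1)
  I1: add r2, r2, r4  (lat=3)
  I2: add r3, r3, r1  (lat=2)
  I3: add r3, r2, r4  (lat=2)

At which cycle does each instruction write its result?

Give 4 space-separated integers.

Answer: 2 5 5 7

Derivation:
I0 mul r2: issue@1 deps=(None,None) exec_start@1 write@2
I1 add r2: issue@2 deps=(0,None) exec_start@2 write@5
I2 add r3: issue@3 deps=(None,None) exec_start@3 write@5
I3 add r3: issue@4 deps=(1,None) exec_start@5 write@7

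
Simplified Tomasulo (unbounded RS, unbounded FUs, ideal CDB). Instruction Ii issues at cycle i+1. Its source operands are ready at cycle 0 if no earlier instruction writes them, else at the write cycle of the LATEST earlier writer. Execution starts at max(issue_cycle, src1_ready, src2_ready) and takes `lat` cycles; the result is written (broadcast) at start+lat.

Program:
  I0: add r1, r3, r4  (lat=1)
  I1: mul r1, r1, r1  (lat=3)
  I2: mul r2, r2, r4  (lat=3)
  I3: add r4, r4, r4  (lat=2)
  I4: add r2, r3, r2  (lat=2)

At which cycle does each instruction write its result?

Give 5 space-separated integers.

I0 add r1: issue@1 deps=(None,None) exec_start@1 write@2
I1 mul r1: issue@2 deps=(0,0) exec_start@2 write@5
I2 mul r2: issue@3 deps=(None,None) exec_start@3 write@6
I3 add r4: issue@4 deps=(None,None) exec_start@4 write@6
I4 add r2: issue@5 deps=(None,2) exec_start@6 write@8

Answer: 2 5 6 6 8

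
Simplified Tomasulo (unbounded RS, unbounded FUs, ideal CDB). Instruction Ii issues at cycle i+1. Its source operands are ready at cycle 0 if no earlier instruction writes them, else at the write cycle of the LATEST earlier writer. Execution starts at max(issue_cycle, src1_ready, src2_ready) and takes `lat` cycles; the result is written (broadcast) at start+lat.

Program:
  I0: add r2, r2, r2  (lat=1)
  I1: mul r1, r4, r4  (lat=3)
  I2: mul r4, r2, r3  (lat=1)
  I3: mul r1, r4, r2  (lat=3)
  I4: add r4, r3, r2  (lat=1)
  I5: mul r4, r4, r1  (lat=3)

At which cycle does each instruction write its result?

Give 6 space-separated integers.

Answer: 2 5 4 7 6 10

Derivation:
I0 add r2: issue@1 deps=(None,None) exec_start@1 write@2
I1 mul r1: issue@2 deps=(None,None) exec_start@2 write@5
I2 mul r4: issue@3 deps=(0,None) exec_start@3 write@4
I3 mul r1: issue@4 deps=(2,0) exec_start@4 write@7
I4 add r4: issue@5 deps=(None,0) exec_start@5 write@6
I5 mul r4: issue@6 deps=(4,3) exec_start@7 write@10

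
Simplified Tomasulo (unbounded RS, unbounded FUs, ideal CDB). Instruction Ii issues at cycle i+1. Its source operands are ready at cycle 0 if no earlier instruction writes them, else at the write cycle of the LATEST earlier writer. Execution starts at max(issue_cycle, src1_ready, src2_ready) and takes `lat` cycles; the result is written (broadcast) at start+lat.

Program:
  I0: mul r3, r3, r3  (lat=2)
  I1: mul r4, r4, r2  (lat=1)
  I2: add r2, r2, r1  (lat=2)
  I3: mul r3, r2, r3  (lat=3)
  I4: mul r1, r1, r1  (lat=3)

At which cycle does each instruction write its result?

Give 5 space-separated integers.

I0 mul r3: issue@1 deps=(None,None) exec_start@1 write@3
I1 mul r4: issue@2 deps=(None,None) exec_start@2 write@3
I2 add r2: issue@3 deps=(None,None) exec_start@3 write@5
I3 mul r3: issue@4 deps=(2,0) exec_start@5 write@8
I4 mul r1: issue@5 deps=(None,None) exec_start@5 write@8

Answer: 3 3 5 8 8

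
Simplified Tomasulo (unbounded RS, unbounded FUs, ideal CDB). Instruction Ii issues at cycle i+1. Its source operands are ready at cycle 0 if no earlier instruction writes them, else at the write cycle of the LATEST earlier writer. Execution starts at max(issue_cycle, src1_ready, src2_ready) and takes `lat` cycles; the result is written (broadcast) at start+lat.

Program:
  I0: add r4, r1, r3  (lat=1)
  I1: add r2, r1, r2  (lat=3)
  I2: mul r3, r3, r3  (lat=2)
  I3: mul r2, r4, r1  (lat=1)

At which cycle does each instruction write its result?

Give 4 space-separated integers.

I0 add r4: issue@1 deps=(None,None) exec_start@1 write@2
I1 add r2: issue@2 deps=(None,None) exec_start@2 write@5
I2 mul r3: issue@3 deps=(None,None) exec_start@3 write@5
I3 mul r2: issue@4 deps=(0,None) exec_start@4 write@5

Answer: 2 5 5 5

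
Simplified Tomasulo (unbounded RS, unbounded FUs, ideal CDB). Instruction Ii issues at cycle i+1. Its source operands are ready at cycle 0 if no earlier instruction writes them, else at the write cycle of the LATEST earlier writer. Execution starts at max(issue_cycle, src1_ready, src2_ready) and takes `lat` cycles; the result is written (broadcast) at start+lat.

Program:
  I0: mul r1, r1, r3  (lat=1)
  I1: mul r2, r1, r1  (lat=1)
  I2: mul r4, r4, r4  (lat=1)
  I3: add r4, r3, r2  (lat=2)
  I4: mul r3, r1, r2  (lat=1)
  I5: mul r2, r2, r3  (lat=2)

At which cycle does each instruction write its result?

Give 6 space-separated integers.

Answer: 2 3 4 6 6 8

Derivation:
I0 mul r1: issue@1 deps=(None,None) exec_start@1 write@2
I1 mul r2: issue@2 deps=(0,0) exec_start@2 write@3
I2 mul r4: issue@3 deps=(None,None) exec_start@3 write@4
I3 add r4: issue@4 deps=(None,1) exec_start@4 write@6
I4 mul r3: issue@5 deps=(0,1) exec_start@5 write@6
I5 mul r2: issue@6 deps=(1,4) exec_start@6 write@8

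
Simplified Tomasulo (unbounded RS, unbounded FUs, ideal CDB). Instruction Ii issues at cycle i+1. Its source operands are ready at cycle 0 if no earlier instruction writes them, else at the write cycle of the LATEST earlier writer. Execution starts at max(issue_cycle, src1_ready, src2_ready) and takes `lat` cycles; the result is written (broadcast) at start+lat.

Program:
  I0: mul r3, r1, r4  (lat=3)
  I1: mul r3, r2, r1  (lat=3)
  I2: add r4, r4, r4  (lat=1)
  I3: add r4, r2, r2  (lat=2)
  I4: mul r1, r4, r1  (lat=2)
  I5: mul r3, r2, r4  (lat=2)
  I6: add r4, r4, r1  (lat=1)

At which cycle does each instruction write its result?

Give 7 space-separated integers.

Answer: 4 5 4 6 8 8 9

Derivation:
I0 mul r3: issue@1 deps=(None,None) exec_start@1 write@4
I1 mul r3: issue@2 deps=(None,None) exec_start@2 write@5
I2 add r4: issue@3 deps=(None,None) exec_start@3 write@4
I3 add r4: issue@4 deps=(None,None) exec_start@4 write@6
I4 mul r1: issue@5 deps=(3,None) exec_start@6 write@8
I5 mul r3: issue@6 deps=(None,3) exec_start@6 write@8
I6 add r4: issue@7 deps=(3,4) exec_start@8 write@9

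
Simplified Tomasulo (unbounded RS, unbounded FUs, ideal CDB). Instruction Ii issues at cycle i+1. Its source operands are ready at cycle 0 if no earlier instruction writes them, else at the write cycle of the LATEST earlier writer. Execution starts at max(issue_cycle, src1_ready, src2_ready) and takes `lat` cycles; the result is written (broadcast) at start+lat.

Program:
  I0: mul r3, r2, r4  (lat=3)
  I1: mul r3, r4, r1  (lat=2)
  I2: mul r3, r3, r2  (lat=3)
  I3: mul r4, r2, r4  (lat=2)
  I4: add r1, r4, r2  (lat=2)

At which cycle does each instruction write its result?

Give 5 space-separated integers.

Answer: 4 4 7 6 8

Derivation:
I0 mul r3: issue@1 deps=(None,None) exec_start@1 write@4
I1 mul r3: issue@2 deps=(None,None) exec_start@2 write@4
I2 mul r3: issue@3 deps=(1,None) exec_start@4 write@7
I3 mul r4: issue@4 deps=(None,None) exec_start@4 write@6
I4 add r1: issue@5 deps=(3,None) exec_start@6 write@8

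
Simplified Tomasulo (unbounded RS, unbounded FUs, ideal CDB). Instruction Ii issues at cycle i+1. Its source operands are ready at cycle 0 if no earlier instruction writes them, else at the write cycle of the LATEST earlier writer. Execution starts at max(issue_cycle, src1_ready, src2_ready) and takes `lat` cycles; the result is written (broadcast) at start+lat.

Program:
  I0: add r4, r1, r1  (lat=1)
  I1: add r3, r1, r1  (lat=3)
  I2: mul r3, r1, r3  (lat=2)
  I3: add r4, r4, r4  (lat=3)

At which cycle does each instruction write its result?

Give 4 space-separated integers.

I0 add r4: issue@1 deps=(None,None) exec_start@1 write@2
I1 add r3: issue@2 deps=(None,None) exec_start@2 write@5
I2 mul r3: issue@3 deps=(None,1) exec_start@5 write@7
I3 add r4: issue@4 deps=(0,0) exec_start@4 write@7

Answer: 2 5 7 7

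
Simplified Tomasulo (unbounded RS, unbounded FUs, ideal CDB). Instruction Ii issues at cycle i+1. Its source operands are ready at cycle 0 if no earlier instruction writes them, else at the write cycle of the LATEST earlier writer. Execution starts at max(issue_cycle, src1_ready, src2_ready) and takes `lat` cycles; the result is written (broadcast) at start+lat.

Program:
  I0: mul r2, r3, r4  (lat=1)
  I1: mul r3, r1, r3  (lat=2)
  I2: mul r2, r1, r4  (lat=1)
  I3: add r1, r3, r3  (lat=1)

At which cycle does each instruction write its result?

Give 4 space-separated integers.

Answer: 2 4 4 5

Derivation:
I0 mul r2: issue@1 deps=(None,None) exec_start@1 write@2
I1 mul r3: issue@2 deps=(None,None) exec_start@2 write@4
I2 mul r2: issue@3 deps=(None,None) exec_start@3 write@4
I3 add r1: issue@4 deps=(1,1) exec_start@4 write@5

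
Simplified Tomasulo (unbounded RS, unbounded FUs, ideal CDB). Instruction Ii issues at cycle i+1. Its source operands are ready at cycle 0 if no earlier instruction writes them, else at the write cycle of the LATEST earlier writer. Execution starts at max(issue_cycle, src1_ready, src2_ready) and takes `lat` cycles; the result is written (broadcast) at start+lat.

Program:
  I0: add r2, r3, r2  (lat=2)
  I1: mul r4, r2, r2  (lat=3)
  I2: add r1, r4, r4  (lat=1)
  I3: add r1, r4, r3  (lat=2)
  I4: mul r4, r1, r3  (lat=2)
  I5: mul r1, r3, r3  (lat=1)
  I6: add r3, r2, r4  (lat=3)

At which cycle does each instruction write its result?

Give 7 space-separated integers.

I0 add r2: issue@1 deps=(None,None) exec_start@1 write@3
I1 mul r4: issue@2 deps=(0,0) exec_start@3 write@6
I2 add r1: issue@3 deps=(1,1) exec_start@6 write@7
I3 add r1: issue@4 deps=(1,None) exec_start@6 write@8
I4 mul r4: issue@5 deps=(3,None) exec_start@8 write@10
I5 mul r1: issue@6 deps=(None,None) exec_start@6 write@7
I6 add r3: issue@7 deps=(0,4) exec_start@10 write@13

Answer: 3 6 7 8 10 7 13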